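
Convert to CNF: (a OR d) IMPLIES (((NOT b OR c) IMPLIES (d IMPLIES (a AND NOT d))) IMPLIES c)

(NOT a OR NOT b OR c) AND (NOT a OR d OR c) AND (NOT d OR NOT b OR c)

(a OR d) IMPLIES (((NOT b OR c) IMPLIES (d IMPLIES (a AND NOT d))) IMPLIES c)
≡ NOT (a OR d) OR (((NOT b OR c) IMPLIES (d IMPLIES (a AND NOT d))) IMPLIES c)   [eliminate IMPLIES]
≡ NOT (a OR d) OR NOT ((NOT b OR c) IMPLIES (d IMPLIES (a AND NOT d))) OR c   [eliminate IMPLIES]
≡ NOT (a OR d) OR NOT (NOT (NOT b OR c) OR (d IMPLIES (a AND NOT d))) OR c   [eliminate IMPLIES]
≡ NOT (a OR d) OR NOT (NOT (NOT b OR c) OR NOT d OR (a AND NOT d)) OR c   [eliminate IMPLIES]
≡ (NOT a AND NOT d) OR NOT (NOT (NOT b OR c) OR NOT d OR (a AND NOT d)) OR c   [De Morgan]
≡ (NOT a AND NOT d) OR (NOT NOT (NOT b OR c) AND NOT NOT d AND NOT (a AND NOT d)) OR c   [De Morgan]
≡ (NOT a AND NOT d) OR ((NOT b OR c) AND NOT NOT d AND NOT (a AND NOT d)) OR c   [double negation]
≡ (NOT a AND NOT d) OR ((NOT b OR c) AND d AND NOT (a AND NOT d)) OR c   [double negation]
≡ (NOT a AND NOT d) OR ((NOT b OR c) AND d AND (NOT a OR NOT NOT d)) OR c   [De Morgan]
≡ (NOT a AND NOT d) OR ((NOT b OR c) AND d AND (NOT a OR d)) OR c   [double negation]
≡ (NOT a OR NOT b OR c OR c) AND (NOT a OR d OR c) AND (NOT a OR NOT a OR d OR c) AND (NOT d OR NOT b OR c OR c) AND (NOT d OR d OR c) AND (NOT d OR NOT a OR d OR c)   [distribute OR over AND]
≡ (NOT a OR NOT b OR c) AND (NOT a OR d OR c) AND (NOT d OR NOT b OR c)   [simplify]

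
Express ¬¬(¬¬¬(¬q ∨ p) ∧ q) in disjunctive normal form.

q ∧ ¬p

¬¬(¬¬¬(¬q ∨ p) ∧ q)
≡ ¬¬¬(¬q ∨ p) ∧ q   [double negation]
≡ ¬(¬q ∨ p) ∧ q   [double negation]
≡ ¬¬q ∧ ¬p ∧ q   [De Morgan]
≡ q ∧ ¬p ∧ q   [double negation]
≡ q ∧ ¬p   [simplify]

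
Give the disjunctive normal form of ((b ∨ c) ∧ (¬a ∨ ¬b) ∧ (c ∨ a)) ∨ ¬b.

((b ∨ c) ∧ (¬a ∨ ¬b) ∧ (c ∨ a)) ∨ ¬b
= (b ∧ ¬a ∧ c) ∨ (b ∧ ¬a ∧ a) ∨ (b ∧ ¬b ∧ c) ∨ (b ∧ ¬b ∧ a) ∨ (c ∧ ¬a ∧ c) ∨ (c ∧ ¬a ∧ a) ∨ (c ∧ ¬b ∧ c) ∨ (c ∧ ¬b ∧ a) ∨ ¬b   [distribute ∧ over ∨]
= (c ∧ ¬a) ∨ ¬b   [simplify]

(c ∧ ¬a) ∨ ¬b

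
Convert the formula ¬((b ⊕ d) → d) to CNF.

¬((b ⊕ d) → d)
≡ ¬(¬(b ⊕ d) ∨ d)   [eliminate →]
≡ ¬(¬((b ∨ d) ∧ ¬(b ∧ d)) ∨ d)   [expand ⊕]
≡ ¬¬((b ∨ d) ∧ ¬(b ∧ d)) ∧ ¬d   [De Morgan]
≡ (b ∨ d) ∧ ¬(b ∧ d) ∧ ¬d   [double negation]
≡ (b ∨ d) ∧ (¬b ∨ ¬d) ∧ ¬d   [De Morgan]
≡ (b ∨ d) ∧ ¬d   [simplify]

(b ∨ d) ∧ ¬d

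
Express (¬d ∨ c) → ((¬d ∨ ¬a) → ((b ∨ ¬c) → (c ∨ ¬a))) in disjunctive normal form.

(¬d ∨ c) → ((¬d ∨ ¬a) → ((b ∨ ¬c) → (c ∨ ¬a)))
⇔ ¬(¬d ∨ c) ∨ ((¬d ∨ ¬a) → ((b ∨ ¬c) → (c ∨ ¬a)))   (eliminate →)
⇔ ¬(¬d ∨ c) ∨ ¬(¬d ∨ ¬a) ∨ ((b ∨ ¬c) → (c ∨ ¬a))   (eliminate →)
⇔ ¬(¬d ∨ c) ∨ ¬(¬d ∨ ¬a) ∨ ¬(b ∨ ¬c) ∨ c ∨ ¬a   (eliminate →)
⇔ (¬¬d ∧ ¬c) ∨ ¬(¬d ∨ ¬a) ∨ ¬(b ∨ ¬c) ∨ c ∨ ¬a   (De Morgan)
⇔ (d ∧ ¬c) ∨ ¬(¬d ∨ ¬a) ∨ ¬(b ∨ ¬c) ∨ c ∨ ¬a   (double negation)
⇔ (d ∧ ¬c) ∨ (¬¬d ∧ ¬¬a) ∨ ¬(b ∨ ¬c) ∨ c ∨ ¬a   (De Morgan)
⇔ (d ∧ ¬c) ∨ (d ∧ ¬¬a) ∨ ¬(b ∨ ¬c) ∨ c ∨ ¬a   (double negation)
⇔ (d ∧ ¬c) ∨ (d ∧ a) ∨ ¬(b ∨ ¬c) ∨ c ∨ ¬a   (double negation)
⇔ (d ∧ ¬c) ∨ (d ∧ a) ∨ (¬b ∧ ¬¬c) ∨ c ∨ ¬a   (De Morgan)
⇔ (d ∧ ¬c) ∨ (d ∧ a) ∨ (¬b ∧ c) ∨ c ∨ ¬a   (double negation)
⇔ (d ∧ ¬c) ∨ (d ∧ a) ∨ c ∨ ¬a   (simplify)

(d ∧ ¬c) ∨ (d ∧ a) ∨ c ∨ ¬a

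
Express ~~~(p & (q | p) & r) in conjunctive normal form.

~p | ~r

~~~(p & (q | p) & r)
⇔ ~(p & (q | p) & r)
⇔ ~p | ~(q | p) | ~r
⇔ ~p | (~q & ~p) | ~r
⇔ (~p | ~q | ~r) & (~p | ~p | ~r)
⇔ ~p | ~r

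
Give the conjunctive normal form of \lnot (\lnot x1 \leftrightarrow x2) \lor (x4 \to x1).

\lnot (\lnot x1 \leftrightarrow x2) \lor (x4 \to x1)
⇔ \lnot ((\lnot x1 \to x2) \land (x2 \to \lnot x1)) \lor (x4 \to x1)   [eliminate \leftrightarrow]
⇔ \lnot ((\lnot \lnot x1 \lor x2) \land (x2 \to \lnot x1)) \lor (x4 \to x1)   [eliminate \to]
⇔ \lnot ((\lnot \lnot x1 \lor x2) \land (\lnot x2 \lor \lnot x1)) \lor (x4 \to x1)   [eliminate \to]
⇔ \lnot ((\lnot \lnot x1 \lor x2) \land (\lnot x2 \lor \lnot x1)) \lor \lnot x4 \lor x1   [eliminate \to]
⇔ \lnot (\lnot \lnot x1 \lor x2) \lor \lnot (\lnot x2 \lor \lnot x1) \lor \lnot x4 \lor x1   [De Morgan]
⇔ (\lnot \lnot \lnot x1 \land \lnot x2) \lor \lnot (\lnot x2 \lor \lnot x1) \lor \lnot x4 \lor x1   [De Morgan]
⇔ (\lnot x1 \land \lnot x2) \lor \lnot (\lnot x2 \lor \lnot x1) \lor \lnot x4 \lor x1   [double negation]
⇔ (\lnot x1 \land \lnot x2) \lor (\lnot \lnot x2 \land \lnot \lnot x1) \lor \lnot x4 \lor x1   [De Morgan]
⇔ (\lnot x1 \land \lnot x2) \lor (x2 \land \lnot \lnot x1) \lor \lnot x4 \lor x1   [double negation]
⇔ (\lnot x1 \land \lnot x2) \lor (x2 \land x1) \lor \lnot x4 \lor x1   [double negation]
⇔ (\lnot x1 \lor x2 \lor \lnot x4 \lor x1) \land (\lnot x1 \lor x1 \lor \lnot x4 \lor x1) \land (\lnot x2 \lor x2 \lor \lnot x4 \lor x1) \land (\lnot x2 \lor x1 \lor \lnot x4 \lor x1)   [distribute \lor over \land]
⇔ \lnot x2 \lor x1 \lor \lnot x4   [simplify]

\lnot x2 \lor x1 \lor \lnot x4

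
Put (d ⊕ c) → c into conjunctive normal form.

¬d ∨ c

(d ⊕ c) → c
≡ ¬(d ⊕ c) ∨ c   (eliminate →)
≡ ¬((d ∨ c) ∧ ¬(d ∧ c)) ∨ c   (expand ⊕)
≡ ¬(d ∨ c) ∨ ¬¬(d ∧ c) ∨ c   (De Morgan)
≡ (¬d ∧ ¬c) ∨ ¬¬(d ∧ c) ∨ c   (De Morgan)
≡ (¬d ∧ ¬c) ∨ (d ∧ c) ∨ c   (double negation)
≡ (¬d ∨ d ∨ c) ∧ (¬d ∨ c ∨ c) ∧ (¬c ∨ d ∨ c) ∧ (¬c ∨ c ∨ c)   (distribute ∨ over ∧)
≡ ¬d ∨ c   (simplify)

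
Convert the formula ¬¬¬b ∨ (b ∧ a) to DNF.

¬¬¬b ∨ (b ∧ a)
≡ ¬b ∨ (b ∧ a)   [double negation]

¬b ∨ (b ∧ a)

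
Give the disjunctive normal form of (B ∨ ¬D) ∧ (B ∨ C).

B ∨ (¬D ∧ C)

(B ∨ ¬D) ∧ (B ∨ C)
≡ (B ∧ B) ∨ (B ∧ C) ∨ (¬D ∧ B) ∨ (¬D ∧ C)   (distribute ∧ over ∨)
≡ B ∨ (¬D ∧ C)   (simplify)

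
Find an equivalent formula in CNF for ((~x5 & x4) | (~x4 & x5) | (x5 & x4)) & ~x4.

(x4 | x5) & ~x4

((~x5 & x4) | (~x4 & x5) | (x5 & x4)) & ~x4
≡ (~x5 | ~x4 | x5) & (~x5 | ~x4 | x4) & (~x5 | x5 | x5) & (~x5 | x5 | x4) & (x4 | ~x4 | x5) & (x4 | ~x4 | x4) & (x4 | x5 | x5) & (x4 | x5 | x4) & ~x4   [distribute | over &]
≡ (x4 | x5) & ~x4   [simplify]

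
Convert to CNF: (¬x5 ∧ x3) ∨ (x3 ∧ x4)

(¬x5 ∧ x3) ∨ (x3 ∧ x4)
= (¬x5 ∨ x3) ∧ (¬x5 ∨ x4) ∧ (x3 ∨ x3) ∧ (x3 ∨ x4)   — distribute ∨ over ∧
= (¬x5 ∨ x4) ∧ x3   — simplify

(¬x5 ∨ x4) ∧ x3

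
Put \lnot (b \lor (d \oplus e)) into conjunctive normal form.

\lnot (b \lor (d \oplus e))
≡ \lnot (b \lor ((d \lor e) \land \lnot (d \land e)))   [expand \oplus]
≡ \lnot b \land \lnot ((d \lor e) \land \lnot (d \land e))   [De Morgan]
≡ \lnot b \land (\lnot (d \lor e) \lor \lnot \lnot (d \land e))   [De Morgan]
≡ \lnot b \land ((\lnot d \land \lnot e) \lor \lnot \lnot (d \land e))   [De Morgan]
≡ \lnot b \land ((\lnot d \land \lnot e) \lor (d \land e))   [double negation]
≡ \lnot b \land (\lnot d \lor d) \land (\lnot d \lor e) \land (\lnot e \lor d) \land (\lnot e \lor e)   [distribute \lor over \land]
≡ \lnot b \land (\lnot d \lor e) \land (\lnot e \lor d)   [simplify]

\lnot b \land (\lnot d \lor e) \land (\lnot e \lor d)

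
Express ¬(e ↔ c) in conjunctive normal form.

(e ∨ c) ∧ (¬c ∨ ¬e)

¬(e ↔ c)
≡ ¬((e → c) ∧ (c → e))   [eliminate ↔]
≡ ¬((¬e ∨ c) ∧ (c → e))   [eliminate →]
≡ ¬((¬e ∨ c) ∧ (¬c ∨ e))   [eliminate →]
≡ ¬(¬e ∨ c) ∨ ¬(¬c ∨ e)   [De Morgan]
≡ (¬¬e ∧ ¬c) ∨ ¬(¬c ∨ e)   [De Morgan]
≡ (e ∧ ¬c) ∨ ¬(¬c ∨ e)   [double negation]
≡ (e ∧ ¬c) ∨ (¬¬c ∧ ¬e)   [De Morgan]
≡ (e ∧ ¬c) ∨ (c ∧ ¬e)   [double negation]
≡ (e ∨ c) ∧ (e ∨ ¬e) ∧ (¬c ∨ c) ∧ (¬c ∨ ¬e)   [distribute ∨ over ∧]
≡ (e ∨ c) ∧ (¬c ∨ ¬e)   [simplify]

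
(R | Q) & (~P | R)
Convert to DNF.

(R | Q) & (~P | R)
⇔ (R & ~P) | (R & R) | (Q & ~P) | (Q & R)   [distribute & over |]
⇔ R | (Q & ~P)   [simplify]

R | (Q & ~P)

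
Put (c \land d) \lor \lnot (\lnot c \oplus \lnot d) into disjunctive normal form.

(c \land d) \lor (\lnot d \land \lnot c)

(c \land d) \lor \lnot (\lnot c \oplus \lnot d)
⇔ (c \land d) \lor \lnot ((\lnot c \land \lnot \lnot d) \lor (\lnot \lnot c \land \lnot d))   [expand \oplus]
⇔ (c \land d) \lor (\lnot (\lnot c \land \lnot \lnot d) \land \lnot (\lnot \lnot c \land \lnot d))   [De Morgan]
⇔ (c \land d) \lor ((\lnot \lnot c \lor \lnot \lnot \lnot d) \land \lnot (\lnot \lnot c \land \lnot d))   [De Morgan]
⇔ (c \land d) \lor ((c \lor \lnot \lnot \lnot d) \land \lnot (\lnot \lnot c \land \lnot d))   [double negation]
⇔ (c \land d) \lor ((c \lor \lnot d) \land \lnot (\lnot \lnot c \land \lnot d))   [double negation]
⇔ (c \land d) \lor ((c \lor \lnot d) \land (\lnot \lnot \lnot c \lor \lnot \lnot d))   [De Morgan]
⇔ (c \land d) \lor ((c \lor \lnot d) \land (\lnot c \lor \lnot \lnot d))   [double negation]
⇔ (c \land d) \lor ((c \lor \lnot d) \land (\lnot c \lor d))   [double negation]
⇔ (c \land d) \lor (c \land \lnot c) \lor (c \land d) \lor (\lnot d \land \lnot c) \lor (\lnot d \land d)   [distribute \land over \lor]
⇔ (c \land d) \lor (\lnot d \land \lnot c)   [simplify]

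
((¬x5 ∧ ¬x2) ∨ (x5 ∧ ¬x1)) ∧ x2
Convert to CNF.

((¬x5 ∧ ¬x2) ∨ (x5 ∧ ¬x1)) ∧ x2
= (¬x5 ∨ x5) ∧ (¬x5 ∨ ¬x1) ∧ (¬x2 ∨ x5) ∧ (¬x2 ∨ ¬x1) ∧ x2   [distribute ∨ over ∧]
= (¬x5 ∨ ¬x1) ∧ (¬x2 ∨ x5) ∧ (¬x2 ∨ ¬x1) ∧ x2   [simplify]

(¬x5 ∨ ¬x1) ∧ (¬x2 ∨ x5) ∧ (¬x2 ∨ ¬x1) ∧ x2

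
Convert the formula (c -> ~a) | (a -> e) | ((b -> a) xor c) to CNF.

(c -> ~a) | (a -> e) | ((b -> a) xor c)
⇔ ~c | ~a | (a -> e) | ((b -> a) xor c)   [eliminate ->]
⇔ ~c | ~a | ~a | e | ((b -> a) xor c)   [eliminate ->]
⇔ ~c | ~a | ~a | e | (((b -> a) | c) & ~((b -> a) & c))   [expand xor]
⇔ ~c | ~a | ~a | e | ((~b | a | c) & ~((b -> a) & c))   [eliminate ->]
⇔ ~c | ~a | ~a | e | ((~b | a | c) & ~((~b | a) & c))   [eliminate ->]
⇔ ~c | ~a | ~a | e | ((~b | a | c) & (~(~b | a) | ~c))   [De Morgan]
⇔ ~c | ~a | ~a | e | ((~b | a | c) & ((~~b & ~a) | ~c))   [De Morgan]
⇔ ~c | ~a | ~a | e | ((~b | a | c) & ((b & ~a) | ~c))   [double negation]
⇔ (~c | ~a | ~a | e | ~b | a | c) & (~c | ~a | ~a | e | b | ~c) & (~c | ~a | ~a | e | ~a | ~c)   [distribute | over &]
⇔ ~c | ~a | e   [simplify]

~c | ~a | e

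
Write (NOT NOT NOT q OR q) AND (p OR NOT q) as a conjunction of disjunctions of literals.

p OR NOT q

(NOT NOT NOT q OR q) AND (p OR NOT q)
⇔ (NOT q OR q) AND (p OR NOT q)   [double negation]
⇔ p OR NOT q   [simplify]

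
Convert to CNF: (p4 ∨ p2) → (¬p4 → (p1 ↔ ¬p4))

(p4 ∨ p2) → (¬p4 → (p1 ↔ ¬p4))
≡ ¬(p4 ∨ p2) ∨ (¬p4 → (p1 ↔ ¬p4))   [eliminate →]
≡ ¬(p4 ∨ p2) ∨ ¬¬p4 ∨ (p1 ↔ ¬p4)   [eliminate →]
≡ ¬(p4 ∨ p2) ∨ ¬¬p4 ∨ ((p1 → ¬p4) ∧ (¬p4 → p1))   [eliminate ↔]
≡ ¬(p4 ∨ p2) ∨ ¬¬p4 ∨ ((¬p1 ∨ ¬p4) ∧ (¬p4 → p1))   [eliminate →]
≡ ¬(p4 ∨ p2) ∨ ¬¬p4 ∨ ((¬p1 ∨ ¬p4) ∧ (¬¬p4 ∨ p1))   [eliminate →]
≡ (¬p4 ∧ ¬p2) ∨ ¬¬p4 ∨ ((¬p1 ∨ ¬p4) ∧ (¬¬p4 ∨ p1))   [De Morgan]
≡ (¬p4 ∧ ¬p2) ∨ p4 ∨ ((¬p1 ∨ ¬p4) ∧ (¬¬p4 ∨ p1))   [double negation]
≡ (¬p4 ∧ ¬p2) ∨ p4 ∨ ((¬p1 ∨ ¬p4) ∧ (p4 ∨ p1))   [double negation]
≡ (¬p4 ∨ p4 ∨ ¬p1 ∨ ¬p4) ∧ (¬p4 ∨ p4 ∨ p4 ∨ p1) ∧ (¬p2 ∨ p4 ∨ ¬p1 ∨ ¬p4) ∧ (¬p2 ∨ p4 ∨ p4 ∨ p1)   [distribute ∨ over ∧]
≡ ¬p2 ∨ p4 ∨ p1   [simplify]

¬p2 ∨ p4 ∨ p1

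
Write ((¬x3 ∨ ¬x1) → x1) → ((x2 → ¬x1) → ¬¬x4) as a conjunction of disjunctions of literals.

¬x1 ∨ x2 ∨ x4

((¬x3 ∨ ¬x1) → x1) → ((x2 → ¬x1) → ¬¬x4)
= ¬((¬x3 ∨ ¬x1) → x1) ∨ ((x2 → ¬x1) → ¬¬x4)   [eliminate →]
= ¬(¬(¬x3 ∨ ¬x1) ∨ x1) ∨ ((x2 → ¬x1) → ¬¬x4)   [eliminate →]
= ¬(¬(¬x3 ∨ ¬x1) ∨ x1) ∨ ¬(x2 → ¬x1) ∨ ¬¬x4   [eliminate →]
= ¬(¬(¬x3 ∨ ¬x1) ∨ x1) ∨ ¬(¬x2 ∨ ¬x1) ∨ ¬¬x4   [eliminate →]
= (¬¬(¬x3 ∨ ¬x1) ∧ ¬x1) ∨ ¬(¬x2 ∨ ¬x1) ∨ ¬¬x4   [De Morgan]
= ((¬x3 ∨ ¬x1) ∧ ¬x1) ∨ ¬(¬x2 ∨ ¬x1) ∨ ¬¬x4   [double negation]
= ((¬x3 ∨ ¬x1) ∧ ¬x1) ∨ (¬¬x2 ∧ ¬¬x1) ∨ ¬¬x4   [De Morgan]
= ((¬x3 ∨ ¬x1) ∧ ¬x1) ∨ (x2 ∧ ¬¬x1) ∨ ¬¬x4   [double negation]
= ((¬x3 ∨ ¬x1) ∧ ¬x1) ∨ (x2 ∧ x1) ∨ ¬¬x4   [double negation]
= ((¬x3 ∨ ¬x1) ∧ ¬x1) ∨ (x2 ∧ x1) ∨ x4   [double negation]
= (¬x3 ∨ ¬x1 ∨ x2 ∨ x4) ∧ (¬x3 ∨ ¬x1 ∨ x1 ∨ x4) ∧ (¬x1 ∨ x2 ∨ x4) ∧ (¬x1 ∨ x1 ∨ x4)   [distribute ∨ over ∧]
= ¬x1 ∨ x2 ∨ x4   [simplify]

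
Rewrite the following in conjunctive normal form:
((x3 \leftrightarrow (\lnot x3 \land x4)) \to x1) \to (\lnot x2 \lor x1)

(\lnot x3 \lor \lnot x2 \lor x1) \land (x3 \lor \lnot x4 \lor \lnot x2 \lor x1)

((x3 \leftrightarrow (\lnot x3 \land x4)) \to x1) \to (\lnot x2 \lor x1)
≡ \lnot ((x3 \leftrightarrow (\lnot x3 \land x4)) \to x1) \lor \lnot x2 \lor x1   [eliminate \to]
≡ \lnot (\lnot (x3 \leftrightarrow (\lnot x3 \land x4)) \lor x1) \lor \lnot x2 \lor x1   [eliminate \to]
≡ \lnot (\lnot ((x3 \to (\lnot x3 \land x4)) \land ((\lnot x3 \land x4) \to x3)) \lor x1) \lor \lnot x2 \lor x1   [eliminate \leftrightarrow]
≡ \lnot (\lnot ((\lnot x3 \lor (\lnot x3 \land x4)) \land ((\lnot x3 \land x4) \to x3)) \lor x1) \lor \lnot x2 \lor x1   [eliminate \to]
≡ \lnot (\lnot ((\lnot x3 \lor (\lnot x3 \land x4)) \land (\lnot (\lnot x3 \land x4) \lor x3)) \lor x1) \lor \lnot x2 \lor x1   [eliminate \to]
≡ (\lnot \lnot ((\lnot x3 \lor (\lnot x3 \land x4)) \land (\lnot (\lnot x3 \land x4) \lor x3)) \land \lnot x1) \lor \lnot x2 \lor x1   [De Morgan]
≡ ((\lnot x3 \lor (\lnot x3 \land x4)) \land (\lnot (\lnot x3 \land x4) \lor x3) \land \lnot x1) \lor \lnot x2 \lor x1   [double negation]
≡ ((\lnot x3 \lor (\lnot x3 \land x4)) \land (\lnot \lnot x3 \lor \lnot x4 \lor x3) \land \lnot x1) \lor \lnot x2 \lor x1   [De Morgan]
≡ ((\lnot x3 \lor (\lnot x3 \land x4)) \land (x3 \lor \lnot x4 \lor x3) \land \lnot x1) \lor \lnot x2 \lor x1   [double negation]
≡ (\lnot x3 \lor \lnot x3 \lor \lnot x2 \lor x1) \land (\lnot x3 \lor x4 \lor \lnot x2 \lor x1) \land (x3 \lor \lnot x4 \lor x3 \lor \lnot x2 \lor x1) \land (\lnot x1 \lor \lnot x2 \lor x1)   [distribute \lor over \land]
≡ (\lnot x3 \lor \lnot x2 \lor x1) \land (x3 \lor \lnot x4 \lor \lnot x2 \lor x1)   [simplify]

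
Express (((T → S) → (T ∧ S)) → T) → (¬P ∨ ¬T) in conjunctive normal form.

¬T ∨ ¬P

(((T → S) → (T ∧ S)) → T) → (¬P ∨ ¬T)
≡ ¬(((T → S) → (T ∧ S)) → T) ∨ ¬P ∨ ¬T   — eliminate →
≡ ¬(¬((T → S) → (T ∧ S)) ∨ T) ∨ ¬P ∨ ¬T   — eliminate →
≡ ¬(¬(¬(T → S) ∨ (T ∧ S)) ∨ T) ∨ ¬P ∨ ¬T   — eliminate →
≡ ¬(¬(¬(¬T ∨ S) ∨ (T ∧ S)) ∨ T) ∨ ¬P ∨ ¬T   — eliminate →
≡ (¬¬(¬(¬T ∨ S) ∨ (T ∧ S)) ∧ ¬T) ∨ ¬P ∨ ¬T   — De Morgan
≡ ((¬(¬T ∨ S) ∨ (T ∧ S)) ∧ ¬T) ∨ ¬P ∨ ¬T   — double negation
≡ (((¬¬T ∧ ¬S) ∨ (T ∧ S)) ∧ ¬T) ∨ ¬P ∨ ¬T   — De Morgan
≡ (((T ∧ ¬S) ∨ (T ∧ S)) ∧ ¬T) ∨ ¬P ∨ ¬T   — double negation
≡ (T ∨ T ∨ ¬P ∨ ¬T) ∧ (T ∨ S ∨ ¬P ∨ ¬T) ∧ (¬S ∨ T ∨ ¬P ∨ ¬T) ∧ (¬S ∨ S ∨ ¬P ∨ ¬T) ∧ (¬T ∨ ¬P ∨ ¬T)   — distribute ∨ over ∧
≡ ¬T ∨ ¬P   — simplify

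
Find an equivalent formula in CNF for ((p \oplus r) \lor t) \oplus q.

(p \lor r \lor t \lor q) \land (\lnot p \lor \lnot r \lor t \lor q) \land (\lnot p \lor r \lor \lnot q) \land (\lnot r \lor p \lor \lnot q) \land (\lnot t \lor \lnot q)

((p \oplus r) \lor t) \oplus q
≡ ((p \oplus r) \lor t \lor q) \land \lnot (((p \oplus r) \lor t) \land q)   [expand \oplus]
≡ (((p \lor r) \land \lnot (p \land r)) \lor t \lor q) \land \lnot (((p \oplus r) \lor t) \land q)   [expand \oplus]
≡ (((p \lor r) \land \lnot (p \land r)) \lor t \lor q) \land \lnot ((((p \lor r) \land \lnot (p \land r)) \lor t) \land q)   [expand \oplus]
≡ (((p \lor r) \land (\lnot p \lor \lnot r)) \lor t \lor q) \land \lnot ((((p \lor r) \land \lnot (p \land r)) \lor t) \land q)   [De Morgan]
≡ (((p \lor r) \land (\lnot p \lor \lnot r)) \lor t \lor q) \land (\lnot (((p \lor r) \land \lnot (p \land r)) \lor t) \lor \lnot q)   [De Morgan]
≡ (((p \lor r) \land (\lnot p \lor \lnot r)) \lor t \lor q) \land ((\lnot ((p \lor r) \land \lnot (p \land r)) \land \lnot t) \lor \lnot q)   [De Morgan]
≡ (((p \lor r) \land (\lnot p \lor \lnot r)) \lor t \lor q) \land (((\lnot (p \lor r) \lor \lnot \lnot (p \land r)) \land \lnot t) \lor \lnot q)   [De Morgan]
≡ (((p \lor r) \land (\lnot p \lor \lnot r)) \lor t \lor q) \land ((((\lnot p \land \lnot r) \lor \lnot \lnot (p \land r)) \land \lnot t) \lor \lnot q)   [De Morgan]
≡ (((p \lor r) \land (\lnot p \lor \lnot r)) \lor t \lor q) \land ((((\lnot p \land \lnot r) \lor (p \land r)) \land \lnot t) \lor \lnot q)   [double negation]
≡ (p \lor r \lor t \lor q) \land (\lnot p \lor \lnot r \lor t \lor q) \land (\lnot p \lor p \lor \lnot q) \land (\lnot p \lor r \lor \lnot q) \land (\lnot r \lor p \lor \lnot q) \land (\lnot r \lor r \lor \lnot q) \land (\lnot t \lor \lnot q)   [distribute \lor over \land]
≡ (p \lor r \lor t \lor q) \land (\lnot p \lor \lnot r \lor t \lor q) \land (\lnot p \lor r \lor \lnot q) \land (\lnot r \lor p \lor \lnot q) \land (\lnot t \lor \lnot q)   [simplify]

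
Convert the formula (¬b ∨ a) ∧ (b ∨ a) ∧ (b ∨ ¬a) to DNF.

a ∧ b

(¬b ∨ a) ∧ (b ∨ a) ∧ (b ∨ ¬a)
≡ (¬b ∧ b ∧ b) ∨ (¬b ∧ b ∧ ¬a) ∨ (¬b ∧ a ∧ b) ∨ (¬b ∧ a ∧ ¬a) ∨ (a ∧ b ∧ b) ∨ (a ∧ b ∧ ¬a) ∨ (a ∧ a ∧ b) ∨ (a ∧ a ∧ ¬a)   (distribute ∧ over ∨)
≡ a ∧ b   (simplify)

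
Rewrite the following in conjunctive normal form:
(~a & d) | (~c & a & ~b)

(~a | ~c) & (~a | ~b) & (d | ~c) & (d | a) & (d | ~b)

(~a & d) | (~c & a & ~b)
= (~a | ~c) & (~a | a) & (~a | ~b) & (d | ~c) & (d | a) & (d | ~b)
= (~a | ~c) & (~a | ~b) & (d | ~c) & (d | a) & (d | ~b)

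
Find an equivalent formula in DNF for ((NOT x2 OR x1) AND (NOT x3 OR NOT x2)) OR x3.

NOT x2 OR (x1 AND NOT x3) OR x3

((NOT x2 OR x1) AND (NOT x3 OR NOT x2)) OR x3
≡ (NOT x2 AND NOT x3) OR (NOT x2 AND NOT x2) OR (x1 AND NOT x3) OR (x1 AND NOT x2) OR x3   [distribute AND over OR]
≡ NOT x2 OR (x1 AND NOT x3) OR x3   [simplify]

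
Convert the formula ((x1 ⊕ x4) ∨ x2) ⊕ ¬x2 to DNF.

x2 ∨ (¬x1 ∧ ¬x4 ∧ ¬x2) ∨ (x4 ∧ x1 ∧ ¬x2)

((x1 ⊕ x4) ∨ x2) ⊕ ¬x2
≡ (((x1 ⊕ x4) ∨ x2) ∧ ¬¬x2) ∨ (¬((x1 ⊕ x4) ∨ x2) ∧ ¬x2)   — expand ⊕
≡ (((x1 ∧ ¬x4) ∨ (¬x1 ∧ x4) ∨ x2) ∧ ¬¬x2) ∨ (¬((x1 ⊕ x4) ∨ x2) ∧ ¬x2)   — expand ⊕
≡ (((x1 ∧ ¬x4) ∨ (¬x1 ∧ x4) ∨ x2) ∧ ¬¬x2) ∨ (¬((x1 ∧ ¬x4) ∨ (¬x1 ∧ x4) ∨ x2) ∧ ¬x2)   — expand ⊕
≡ (((x1 ∧ ¬x4) ∨ (¬x1 ∧ x4) ∨ x2) ∧ x2) ∨ (¬((x1 ∧ ¬x4) ∨ (¬x1 ∧ x4) ∨ x2) ∧ ¬x2)   — double negation
≡ (((x1 ∧ ¬x4) ∨ (¬x1 ∧ x4) ∨ x2) ∧ x2) ∨ (¬(x1 ∧ ¬x4) ∧ ¬(¬x1 ∧ x4) ∧ ¬x2 ∧ ¬x2)   — De Morgan
≡ (((x1 ∧ ¬x4) ∨ (¬x1 ∧ x4) ∨ x2) ∧ x2) ∨ ((¬x1 ∨ ¬¬x4) ∧ ¬(¬x1 ∧ x4) ∧ ¬x2 ∧ ¬x2)   — De Morgan
≡ (((x1 ∧ ¬x4) ∨ (¬x1 ∧ x4) ∨ x2) ∧ x2) ∨ ((¬x1 ∨ x4) ∧ ¬(¬x1 ∧ x4) ∧ ¬x2 ∧ ¬x2)   — double negation
≡ (((x1 ∧ ¬x4) ∨ (¬x1 ∧ x4) ∨ x2) ∧ x2) ∨ ((¬x1 ∨ x4) ∧ (¬¬x1 ∨ ¬x4) ∧ ¬x2 ∧ ¬x2)   — De Morgan
≡ (((x1 ∧ ¬x4) ∨ (¬x1 ∧ x4) ∨ x2) ∧ x2) ∨ ((¬x1 ∨ x4) ∧ (x1 ∨ ¬x4) ∧ ¬x2 ∧ ¬x2)   — double negation
≡ (x1 ∧ ¬x4 ∧ x2) ∨ (¬x1 ∧ x4 ∧ x2) ∨ (x2 ∧ x2) ∨ (¬x1 ∧ x1 ∧ ¬x2 ∧ ¬x2) ∨ (¬x1 ∧ ¬x4 ∧ ¬x2 ∧ ¬x2) ∨ (x4 ∧ x1 ∧ ¬x2 ∧ ¬x2) ∨ (x4 ∧ ¬x4 ∧ ¬x2 ∧ ¬x2)   — distribute ∧ over ∨
≡ x2 ∨ (¬x1 ∧ ¬x4 ∧ ¬x2) ∨ (x4 ∧ x1 ∧ ¬x2)   — simplify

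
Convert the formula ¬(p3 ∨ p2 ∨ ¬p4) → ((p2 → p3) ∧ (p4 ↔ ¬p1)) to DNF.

p3 ∨ p2 ∨ ¬p4 ∨ (¬p2 ∧ ¬p1 ∧ p4)

¬(p3 ∨ p2 ∨ ¬p4) → ((p2 → p3) ∧ (p4 ↔ ¬p1))
⇔ ¬¬(p3 ∨ p2 ∨ ¬p4) ∨ ((p2 → p3) ∧ (p4 ↔ ¬p1))   [eliminate →]
⇔ ¬¬(p3 ∨ p2 ∨ ¬p4) ∨ ((¬p2 ∨ p3) ∧ (p4 ↔ ¬p1))   [eliminate →]
⇔ ¬¬(p3 ∨ p2 ∨ ¬p4) ∨ ((¬p2 ∨ p3) ∧ (p4 → ¬p1) ∧ (¬p1 → p4))   [eliminate ↔]
⇔ ¬¬(p3 ∨ p2 ∨ ¬p4) ∨ ((¬p2 ∨ p3) ∧ (¬p4 ∨ ¬p1) ∧ (¬p1 → p4))   [eliminate →]
⇔ ¬¬(p3 ∨ p2 ∨ ¬p4) ∨ ((¬p2 ∨ p3) ∧ (¬p4 ∨ ¬p1) ∧ (¬¬p1 ∨ p4))   [eliminate →]
⇔ p3 ∨ p2 ∨ ¬p4 ∨ ((¬p2 ∨ p3) ∧ (¬p4 ∨ ¬p1) ∧ (¬¬p1 ∨ p4))   [double negation]
⇔ p3 ∨ p2 ∨ ¬p4 ∨ ((¬p2 ∨ p3) ∧ (¬p4 ∨ ¬p1) ∧ (p1 ∨ p4))   [double negation]
⇔ p3 ∨ p2 ∨ ¬p4 ∨ (¬p2 ∧ ¬p4 ∧ p1) ∨ (¬p2 ∧ ¬p4 ∧ p4) ∨ (¬p2 ∧ ¬p1 ∧ p1) ∨ (¬p2 ∧ ¬p1 ∧ p4) ∨ (p3 ∧ ¬p4 ∧ p1) ∨ (p3 ∧ ¬p4 ∧ p4) ∨ (p3 ∧ ¬p1 ∧ p1) ∨ (p3 ∧ ¬p1 ∧ p4)   [distribute ∧ over ∨]
⇔ p3 ∨ p2 ∨ ¬p4 ∨ (¬p2 ∧ ¬p1 ∧ p4)   [simplify]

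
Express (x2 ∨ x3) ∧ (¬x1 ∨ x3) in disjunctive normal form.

(x2 ∨ x3) ∧ (¬x1 ∨ x3)
≡ (x2 ∧ ¬x1) ∨ (x2 ∧ x3) ∨ (x3 ∧ ¬x1) ∨ (x3 ∧ x3)   [distribute ∧ over ∨]
≡ (x2 ∧ ¬x1) ∨ x3   [simplify]

(x2 ∧ ¬x1) ∨ x3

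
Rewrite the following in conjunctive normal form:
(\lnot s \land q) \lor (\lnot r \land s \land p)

(\lnot s \land q) \lor (\lnot r \land s \land p)
≡ (\lnot s \lor \lnot r) \land (\lnot s \lor s) \land (\lnot s \lor p) \land (q \lor \lnot r) \land (q \lor s) \land (q \lor p)   [distribute \lor over \land]
≡ (\lnot s \lor \lnot r) \land (\lnot s \lor p) \land (q \lor \lnot r) \land (q \lor s) \land (q \lor p)   [simplify]

(\lnot s \lor \lnot r) \land (\lnot s \lor p) \land (q \lor \lnot r) \land (q \lor s) \land (q \lor p)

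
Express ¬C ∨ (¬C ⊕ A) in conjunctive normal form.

¬C ∨ (¬C ⊕ A)
≡ ¬C ∨ ((¬C ∨ A) ∧ ¬(¬C ∧ A))   — expand ⊕
≡ ¬C ∨ ((¬C ∨ A) ∧ (¬¬C ∨ ¬A))   — De Morgan
≡ ¬C ∨ ((¬C ∨ A) ∧ (C ∨ ¬A))   — double negation
≡ (¬C ∨ ¬C ∨ A) ∧ (¬C ∨ C ∨ ¬A)   — distribute ∨ over ∧
≡ ¬C ∨ A   — simplify

¬C ∨ A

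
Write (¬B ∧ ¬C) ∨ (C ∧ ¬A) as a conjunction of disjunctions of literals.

(¬B ∨ C) ∧ (¬B ∨ ¬A) ∧ (¬C ∨ ¬A)

(¬B ∧ ¬C) ∨ (C ∧ ¬A)
≡ (¬B ∨ C) ∧ (¬B ∨ ¬A) ∧ (¬C ∨ C) ∧ (¬C ∨ ¬A)   [distribute ∨ over ∧]
≡ (¬B ∨ C) ∧ (¬B ∨ ¬A) ∧ (¬C ∨ ¬A)   [simplify]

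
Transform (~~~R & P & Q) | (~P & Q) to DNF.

(~R & P & Q) | (~P & Q)

(~~~R & P & Q) | (~P & Q)
≡ (~R & P & Q) | (~P & Q)   — double negation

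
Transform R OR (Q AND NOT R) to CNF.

R OR Q

R OR (Q AND NOT R)
⇔ (R OR Q) AND (R OR NOT R)   [distribute OR over AND]
⇔ R OR Q   [simplify]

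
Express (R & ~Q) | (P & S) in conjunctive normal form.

(R | P) & (R | S) & (~Q | P) & (~Q | S)

(R & ~Q) | (P & S)
⇔ (R | P) & (R | S) & (~Q | P) & (~Q | S)   [distribute | over &]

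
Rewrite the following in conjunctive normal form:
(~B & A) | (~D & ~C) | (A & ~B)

(~B & A) | (~D & ~C) | (A & ~B)
⇔ (~B | ~D | A) & (~B | ~D | ~B) & (~B | ~C | A) & (~B | ~C | ~B) & (A | ~D | A) & (A | ~D | ~B) & (A | ~C | A) & (A | ~C | ~B)   [distribute | over &]
⇔ (~B | ~D) & (~B | ~C) & (A | ~D) & (A | ~C)   [simplify]

(~B | ~D) & (~B | ~C) & (A | ~D) & (A | ~C)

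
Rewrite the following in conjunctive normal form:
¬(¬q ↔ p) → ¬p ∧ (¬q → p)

(q ∨ p) ∧ (¬p ∨ ¬q)

¬(¬q ↔ p) → ¬p ∧ (¬q → p)
⇔ ¬¬(¬q ↔ p) ∨ ¬p ∧ (¬q → p)   (eliminate →)
⇔ ¬¬((¬q → p) ∧ (p → ¬q)) ∨ ¬p ∧ (¬q → p)   (eliminate ↔)
⇔ ¬¬((¬¬q ∨ p) ∧ (p → ¬q)) ∨ ¬p ∧ (¬q → p)   (eliminate →)
⇔ ¬¬((¬¬q ∨ p) ∧ (¬p ∨ ¬q)) ∨ ¬p ∧ (¬q → p)   (eliminate →)
⇔ ¬¬((¬¬q ∨ p) ∧ (¬p ∨ ¬q)) ∨ ¬p ∧ (¬¬q ∨ p)   (eliminate →)
⇔ (¬¬q ∨ p) ∧ (¬p ∨ ¬q) ∨ ¬p ∧ (¬¬q ∨ p)   (double negation)
⇔ (q ∨ p) ∧ (¬p ∨ ¬q) ∨ ¬p ∧ (¬¬q ∨ p)   (double negation)
⇔ (q ∨ p) ∧ (¬p ∨ ¬q) ∨ ¬p ∧ (q ∨ p)   (double negation)
⇔ (q ∨ p ∨ ¬p) ∧ (q ∨ p ∨ q ∨ p) ∧ (¬p ∨ ¬q ∨ ¬p) ∧ (¬p ∨ ¬q ∨ q ∨ p)   (distribute ∨ over ∧)
⇔ (q ∨ p) ∧ (¬p ∨ ¬q)   (simplify)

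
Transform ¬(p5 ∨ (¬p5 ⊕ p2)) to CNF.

¬p5 ∧ (p5 ∨ p2)

¬(p5 ∨ (¬p5 ⊕ p2))
≡ ¬(p5 ∨ (¬p5 ∨ p2) ∧ ¬(¬p5 ∧ p2))   [expand ⊕]
≡ ¬p5 ∧ ¬((¬p5 ∨ p2) ∧ ¬(¬p5 ∧ p2))   [De Morgan]
≡ ¬p5 ∧ (¬(¬p5 ∨ p2) ∨ ¬¬(¬p5 ∧ p2))   [De Morgan]
≡ ¬p5 ∧ (¬¬p5 ∧ ¬p2 ∨ ¬¬(¬p5 ∧ p2))   [De Morgan]
≡ ¬p5 ∧ (p5 ∧ ¬p2 ∨ ¬¬(¬p5 ∧ p2))   [double negation]
≡ ¬p5 ∧ (p5 ∧ ¬p2 ∨ ¬p5 ∧ p2)   [double negation]
≡ ¬p5 ∧ (p5 ∨ ¬p5) ∧ (p5 ∨ p2) ∧ (¬p2 ∨ ¬p5) ∧ (¬p2 ∨ p2)   [distribute ∨ over ∧]
≡ ¬p5 ∧ (p5 ∨ p2)   [simplify]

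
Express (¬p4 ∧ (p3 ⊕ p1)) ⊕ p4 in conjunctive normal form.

(p3 ∨ p1 ∨ p4) ∧ (¬p3 ∨ ¬p1 ∨ p4)

(¬p4 ∧ (p3 ⊕ p1)) ⊕ p4
≡ ((¬p4 ∧ (p3 ⊕ p1)) ∨ p4) ∧ ¬(¬p4 ∧ (p3 ⊕ p1) ∧ p4)   [expand ⊕]
≡ ((¬p4 ∧ (p3 ∨ p1) ∧ ¬(p3 ∧ p1)) ∨ p4) ∧ ¬(¬p4 ∧ (p3 ⊕ p1) ∧ p4)   [expand ⊕]
≡ ((¬p4 ∧ (p3 ∨ p1) ∧ ¬(p3 ∧ p1)) ∨ p4) ∧ ¬(¬p4 ∧ (p3 ∨ p1) ∧ ¬(p3 ∧ p1) ∧ p4)   [expand ⊕]
≡ ((¬p4 ∧ (p3 ∨ p1) ∧ (¬p3 ∨ ¬p1)) ∨ p4) ∧ ¬(¬p4 ∧ (p3 ∨ p1) ∧ ¬(p3 ∧ p1) ∧ p4)   [De Morgan]
≡ ((¬p4 ∧ (p3 ∨ p1) ∧ (¬p3 ∨ ¬p1)) ∨ p4) ∧ (¬¬p4 ∨ ¬(p3 ∨ p1) ∨ ¬¬(p3 ∧ p1) ∨ ¬p4)   [De Morgan]
≡ ((¬p4 ∧ (p3 ∨ p1) ∧ (¬p3 ∨ ¬p1)) ∨ p4) ∧ (p4 ∨ ¬(p3 ∨ p1) ∨ ¬¬(p3 ∧ p1) ∨ ¬p4)   [double negation]
≡ ((¬p4 ∧ (p3 ∨ p1) ∧ (¬p3 ∨ ¬p1)) ∨ p4) ∧ (p4 ∨ (¬p3 ∧ ¬p1) ∨ ¬¬(p3 ∧ p1) ∨ ¬p4)   [De Morgan]
≡ ((¬p4 ∧ (p3 ∨ p1) ∧ (¬p3 ∨ ¬p1)) ∨ p4) ∧ (p4 ∨ (¬p3 ∧ ¬p1) ∨ (p3 ∧ p1) ∨ ¬p4)   [double negation]
≡ (¬p4 ∨ p4) ∧ (p3 ∨ p1 ∨ p4) ∧ (¬p3 ∨ ¬p1 ∨ p4) ∧ (p4 ∨ ¬p3 ∨ p3 ∨ ¬p4) ∧ (p4 ∨ ¬p3 ∨ p1 ∨ ¬p4) ∧ (p4 ∨ ¬p1 ∨ p3 ∨ ¬p4) ∧ (p4 ∨ ¬p1 ∨ p1 ∨ ¬p4)   [distribute ∨ over ∧]
≡ (p3 ∨ p1 ∨ p4) ∧ (¬p3 ∨ ¬p1 ∨ p4)   [simplify]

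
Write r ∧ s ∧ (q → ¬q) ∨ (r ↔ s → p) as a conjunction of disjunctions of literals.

r ∧ s ∧ (q → ¬q) ∨ (r ↔ s → p)
= r ∧ s ∧ (¬q ∨ ¬q) ∨ (r ↔ s → p)   [eliminate →]
= r ∧ s ∧ (¬q ∨ ¬q) ∨ (r → (s → p)) ∧ ((s → p) → r)   [eliminate ↔]
= r ∧ s ∧ (¬q ∨ ¬q) ∨ (¬r ∨ (s → p)) ∧ ((s → p) → r)   [eliminate →]
= r ∧ s ∧ (¬q ∨ ¬q) ∨ (¬r ∨ ¬s ∨ p) ∧ ((s → p) → r)   [eliminate →]
= r ∧ s ∧ (¬q ∨ ¬q) ∨ (¬r ∨ ¬s ∨ p) ∧ (¬(s → p) ∨ r)   [eliminate →]
= r ∧ s ∧ (¬q ∨ ¬q) ∨ (¬r ∨ ¬s ∨ p) ∧ (¬(¬s ∨ p) ∨ r)   [eliminate →]
= r ∧ s ∧ (¬q ∨ ¬q) ∨ (¬r ∨ ¬s ∨ p) ∧ (¬¬s ∧ ¬p ∨ r)   [De Morgan]
= r ∧ s ∧ (¬q ∨ ¬q) ∨ (¬r ∨ ¬s ∨ p) ∧ (s ∧ ¬p ∨ r)   [double negation]
= (r ∨ ¬r ∨ ¬s ∨ p) ∧ (r ∨ s ∨ r) ∧ (r ∨ ¬p ∨ r) ∧ (s ∨ ¬r ∨ ¬s ∨ p) ∧ (s ∨ s ∨ r) ∧ (s ∨ ¬p ∨ r) ∧ (¬q ∨ ¬q ∨ ¬r ∨ ¬s ∨ p) ∧ (¬q ∨ ¬q ∨ s ∨ r) ∧ (¬q ∨ ¬q ∨ ¬p ∨ r)   [distribute ∨ over ∧]
= (r ∨ s) ∧ (r ∨ ¬p) ∧ (¬q ∨ ¬r ∨ ¬s ∨ p)   [simplify]

(r ∨ s) ∧ (r ∨ ¬p) ∧ (¬q ∨ ¬r ∨ ¬s ∨ p)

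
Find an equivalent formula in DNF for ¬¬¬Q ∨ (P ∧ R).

¬¬¬Q ∨ (P ∧ R)
= ¬Q ∨ (P ∧ R)   — double negation

¬Q ∨ (P ∧ R)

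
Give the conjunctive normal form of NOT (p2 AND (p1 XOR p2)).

NOT (p2 AND (p1 XOR p2))
≡ NOT (p2 AND (p1 OR p2) AND NOT (p1 AND p2))   [expand XOR]
≡ NOT p2 OR NOT (p1 OR p2) OR NOT NOT (p1 AND p2)   [De Morgan]
≡ NOT p2 OR (NOT p1 AND NOT p2) OR NOT NOT (p1 AND p2)   [De Morgan]
≡ NOT p2 OR (NOT p1 AND NOT p2) OR (p1 AND p2)   [double negation]
≡ (NOT p2 OR NOT p1 OR p1) AND (NOT p2 OR NOT p1 OR p2) AND (NOT p2 OR NOT p2 OR p1) AND (NOT p2 OR NOT p2 OR p2)   [distribute OR over AND]
≡ NOT p2 OR p1   [simplify]

NOT p2 OR p1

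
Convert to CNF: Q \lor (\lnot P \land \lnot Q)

Q \lor (\lnot P \land \lnot Q)
≡ (Q \lor \lnot P) \land (Q \lor \lnot Q)   [distribute \lor over \land]
≡ Q \lor \lnot P   [simplify]

Q \lor \lnot P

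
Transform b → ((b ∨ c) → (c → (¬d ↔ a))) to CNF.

b → ((b ∨ c) → (c → (¬d ↔ a)))
= ¬b ∨ ((b ∨ c) → (c → (¬d ↔ a)))
= ¬b ∨ ¬(b ∨ c) ∨ (c → (¬d ↔ a))
= ¬b ∨ ¬(b ∨ c) ∨ ¬c ∨ (¬d ↔ a)
= ¬b ∨ ¬(b ∨ c) ∨ ¬c ∨ ((¬d → a) ∧ (a → ¬d))
= ¬b ∨ ¬(b ∨ c) ∨ ¬c ∨ ((¬¬d ∨ a) ∧ (a → ¬d))
= ¬b ∨ ¬(b ∨ c) ∨ ¬c ∨ ((¬¬d ∨ a) ∧ (¬a ∨ ¬d))
= ¬b ∨ (¬b ∧ ¬c) ∨ ¬c ∨ ((¬¬d ∨ a) ∧ (¬a ∨ ¬d))
= ¬b ∨ (¬b ∧ ¬c) ∨ ¬c ∨ ((d ∨ a) ∧ (¬a ∨ ¬d))
= (¬b ∨ ¬b ∨ ¬c ∨ d ∨ a) ∧ (¬b ∨ ¬b ∨ ¬c ∨ ¬a ∨ ¬d) ∧ (¬b ∨ ¬c ∨ ¬c ∨ d ∨ a) ∧ (¬b ∨ ¬c ∨ ¬c ∨ ¬a ∨ ¬d)
= (¬b ∨ ¬c ∨ d ∨ a) ∧ (¬b ∨ ¬c ∨ ¬a ∨ ¬d)

(¬b ∨ ¬c ∨ d ∨ a) ∧ (¬b ∨ ¬c ∨ ¬a ∨ ¬d)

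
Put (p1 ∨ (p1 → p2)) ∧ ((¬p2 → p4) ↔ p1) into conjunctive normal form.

(¬p2 ∨ p1) ∧ (¬p4 ∨ p1) ∧ (¬p1 ∨ p2 ∨ p4)

(p1 ∨ (p1 → p2)) ∧ ((¬p2 → p4) ↔ p1)
= (p1 ∨ ¬p1 ∨ p2) ∧ ((¬p2 → p4) ↔ p1)   (eliminate →)
= (p1 ∨ ¬p1 ∨ p2) ∧ ((¬p2 → p4) → p1) ∧ (p1 → (¬p2 → p4))   (eliminate ↔)
= (p1 ∨ ¬p1 ∨ p2) ∧ (¬(¬p2 → p4) ∨ p1) ∧ (p1 → (¬p2 → p4))   (eliminate →)
= (p1 ∨ ¬p1 ∨ p2) ∧ (¬(¬¬p2 ∨ p4) ∨ p1) ∧ (p1 → (¬p2 → p4))   (eliminate →)
= (p1 ∨ ¬p1 ∨ p2) ∧ (¬(¬¬p2 ∨ p4) ∨ p1) ∧ (¬p1 ∨ (¬p2 → p4))   (eliminate →)
= (p1 ∨ ¬p1 ∨ p2) ∧ (¬(¬¬p2 ∨ p4) ∨ p1) ∧ (¬p1 ∨ ¬¬p2 ∨ p4)   (eliminate →)
= (p1 ∨ ¬p1 ∨ p2) ∧ ((¬¬¬p2 ∧ ¬p4) ∨ p1) ∧ (¬p1 ∨ ¬¬p2 ∨ p4)   (De Morgan)
= (p1 ∨ ¬p1 ∨ p2) ∧ ((¬p2 ∧ ¬p4) ∨ p1) ∧ (¬p1 ∨ ¬¬p2 ∨ p4)   (double negation)
= (p1 ∨ ¬p1 ∨ p2) ∧ ((¬p2 ∧ ¬p4) ∨ p1) ∧ (¬p1 ∨ p2 ∨ p4)   (double negation)
= (p1 ∨ ¬p1 ∨ p2) ∧ (¬p2 ∨ p1) ∧ (¬p4 ∨ p1) ∧ (¬p1 ∨ p2 ∨ p4)   (distribute ∨ over ∧)
= (¬p2 ∨ p1) ∧ (¬p4 ∨ p1) ∧ (¬p1 ∨ p2 ∨ p4)   (simplify)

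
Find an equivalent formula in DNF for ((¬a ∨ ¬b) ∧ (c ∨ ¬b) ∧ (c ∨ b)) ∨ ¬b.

((¬a ∨ ¬b) ∧ (c ∨ ¬b) ∧ (c ∨ b)) ∨ ¬b
= (¬a ∧ c ∧ c) ∨ (¬a ∧ c ∧ b) ∨ (¬a ∧ ¬b ∧ c) ∨ (¬a ∧ ¬b ∧ b) ∨ (¬b ∧ c ∧ c) ∨ (¬b ∧ c ∧ b) ∨ (¬b ∧ ¬b ∧ c) ∨ (¬b ∧ ¬b ∧ b) ∨ ¬b   (distribute ∧ over ∨)
= (¬a ∧ c) ∨ ¬b   (simplify)

(¬a ∧ c) ∨ ¬b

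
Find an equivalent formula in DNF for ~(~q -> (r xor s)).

~(~q -> (r xor s))
= ~(~~q | (r xor s))   [eliminate ->]
= ~(~~q | (r & ~s) | (~r & s))   [expand xor]
= ~~~q & ~(r & ~s) & ~(~r & s)   [De Morgan]
= ~q & ~(r & ~s) & ~(~r & s)   [double negation]
= ~q & (~r | ~~s) & ~(~r & s)   [De Morgan]
= ~q & (~r | s) & ~(~r & s)   [double negation]
= ~q & (~r | s) & (~~r | ~s)   [De Morgan]
= ~q & (~r | s) & (r | ~s)   [double negation]
= (~q & ~r & r) | (~q & ~r & ~s) | (~q & s & r) | (~q & s & ~s)   [distribute & over |]
= (~q & ~r & ~s) | (~q & s & r)   [simplify]

(~q & ~r & ~s) | (~q & s & r)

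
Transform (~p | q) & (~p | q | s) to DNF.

~p | q

(~p | q) & (~p | q | s)
= (~p & ~p) | (~p & q) | (~p & s) | (q & ~p) | (q & q) | (q & s)   — distribute & over |
= ~p | q   — simplify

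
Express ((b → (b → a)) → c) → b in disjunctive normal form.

((b → (b → a)) → c) → b
⇔ ¬((b → (b → a)) → c) ∨ b   [eliminate →]
⇔ ¬(¬(b → (b → a)) ∨ c) ∨ b   [eliminate →]
⇔ ¬(¬(¬b ∨ (b → a)) ∨ c) ∨ b   [eliminate →]
⇔ ¬(¬(¬b ∨ ¬b ∨ a) ∨ c) ∨ b   [eliminate →]
⇔ ¬¬(¬b ∨ ¬b ∨ a) ∧ ¬c ∨ b   [De Morgan]
⇔ (¬b ∨ ¬b ∨ a) ∧ ¬c ∨ b   [double negation]
⇔ ¬b ∧ ¬c ∨ ¬b ∧ ¬c ∨ a ∧ ¬c ∨ b   [distribute ∧ over ∨]
⇔ ¬b ∧ ¬c ∨ a ∧ ¬c ∨ b   [simplify]

¬b ∧ ¬c ∨ a ∧ ¬c ∨ b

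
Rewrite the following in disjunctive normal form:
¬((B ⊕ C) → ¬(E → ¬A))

¬((B ⊕ C) → ¬(E → ¬A))
≡ ¬(¬(B ⊕ C) ∨ ¬(E → ¬A))   [eliminate →]
≡ ¬(¬((B ∧ ¬C) ∨ (¬B ∧ C)) ∨ ¬(E → ¬A))   [expand ⊕]
≡ ¬(¬((B ∧ ¬C) ∨ (¬B ∧ C)) ∨ ¬(¬E ∨ ¬A))   [eliminate →]
≡ ¬¬((B ∧ ¬C) ∨ (¬B ∧ C)) ∧ ¬¬(¬E ∨ ¬A)   [De Morgan]
≡ ((B ∧ ¬C) ∨ (¬B ∧ C)) ∧ ¬¬(¬E ∨ ¬A)   [double negation]
≡ ((B ∧ ¬C) ∨ (¬B ∧ C)) ∧ (¬E ∨ ¬A)   [double negation]
≡ (B ∧ ¬C ∧ ¬E) ∨ (B ∧ ¬C ∧ ¬A) ∨ (¬B ∧ C ∧ ¬E) ∨ (¬B ∧ C ∧ ¬A)   [distribute ∧ over ∨]

(B ∧ ¬C ∧ ¬E) ∨ (B ∧ ¬C ∧ ¬A) ∨ (¬B ∧ C ∧ ¬E) ∨ (¬B ∧ C ∧ ¬A)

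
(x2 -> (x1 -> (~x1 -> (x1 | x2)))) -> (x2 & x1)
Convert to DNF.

(x2 -> (x1 -> (~x1 -> (x1 | x2)))) -> (x2 & x1)
= ~(x2 -> (x1 -> (~x1 -> (x1 | x2)))) | (x2 & x1)   [eliminate ->]
= ~(~x2 | (x1 -> (~x1 -> (x1 | x2)))) | (x2 & x1)   [eliminate ->]
= ~(~x2 | ~x1 | (~x1 -> (x1 | x2))) | (x2 & x1)   [eliminate ->]
= ~(~x2 | ~x1 | ~~x1 | x1 | x2) | (x2 & x1)   [eliminate ->]
= (~~x2 & ~~x1 & ~~~x1 & ~x1 & ~x2) | (x2 & x1)   [De Morgan]
= (x2 & ~~x1 & ~~~x1 & ~x1 & ~x2) | (x2 & x1)   [double negation]
= (x2 & x1 & ~~~x1 & ~x1 & ~x2) | (x2 & x1)   [double negation]
= (x2 & x1 & ~x1 & ~x1 & ~x2) | (x2 & x1)   [double negation]
= x2 & x1   [simplify]

x2 & x1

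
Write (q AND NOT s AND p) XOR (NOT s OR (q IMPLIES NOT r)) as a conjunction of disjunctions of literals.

(q AND NOT s AND p) XOR (NOT s OR (q IMPLIES NOT r))
≡ ((q AND NOT s AND p) OR NOT s OR (q IMPLIES NOT r)) AND NOT (q AND NOT s AND p AND (NOT s OR (q IMPLIES NOT r)))   (expand XOR)
≡ ((q AND NOT s AND p) OR NOT s OR NOT q OR NOT r) AND NOT (q AND NOT s AND p AND (NOT s OR (q IMPLIES NOT r)))   (eliminate IMPLIES)
≡ ((q AND NOT s AND p) OR NOT s OR NOT q OR NOT r) AND NOT (q AND NOT s AND p AND (NOT s OR NOT q OR NOT r))   (eliminate IMPLIES)
≡ ((q AND NOT s AND p) OR NOT s OR NOT q OR NOT r) AND (NOT q OR NOT NOT s OR NOT p OR NOT (NOT s OR NOT q OR NOT r))   (De Morgan)
≡ ((q AND NOT s AND p) OR NOT s OR NOT q OR NOT r) AND (NOT q OR s OR NOT p OR NOT (NOT s OR NOT q OR NOT r))   (double negation)
≡ ((q AND NOT s AND p) OR NOT s OR NOT q OR NOT r) AND (NOT q OR s OR NOT p OR (NOT NOT s AND NOT NOT q AND NOT NOT r))   (De Morgan)
≡ ((q AND NOT s AND p) OR NOT s OR NOT q OR NOT r) AND (NOT q OR s OR NOT p OR (s AND NOT NOT q AND NOT NOT r))   (double negation)
≡ ((q AND NOT s AND p) OR NOT s OR NOT q OR NOT r) AND (NOT q OR s OR NOT p OR (s AND q AND NOT NOT r))   (double negation)
≡ ((q AND NOT s AND p) OR NOT s OR NOT q OR NOT r) AND (NOT q OR s OR NOT p OR (s AND q AND r))   (double negation)
≡ (q OR NOT s OR NOT q OR NOT r) AND (NOT s OR NOT s OR NOT q OR NOT r) AND (p OR NOT s OR NOT q OR NOT r) AND (NOT q OR s OR NOT p OR s) AND (NOT q OR s OR NOT p OR q) AND (NOT q OR s OR NOT p OR r)   (distribute OR over AND)
≡ (NOT s OR NOT q OR NOT r) AND (NOT q OR s OR NOT p)   (simplify)

(NOT s OR NOT q OR NOT r) AND (NOT q OR s OR NOT p)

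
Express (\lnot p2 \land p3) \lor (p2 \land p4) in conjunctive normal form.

(\lnot p2 \land p3) \lor (p2 \land p4)
= (\lnot p2 \lor p2) \land (\lnot p2 \lor p4) \land (p3 \lor p2) \land (p3 \lor p4)   [distribute \lor over \land]
= (\lnot p2 \lor p4) \land (p3 \lor p2) \land (p3 \lor p4)   [simplify]

(\lnot p2 \lor p4) \land (p3 \lor p2) \land (p3 \lor p4)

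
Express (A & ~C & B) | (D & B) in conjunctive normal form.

(A | D) & (~C | D) & B

(A & ~C & B) | (D & B)
⇔ (A | D) & (A | B) & (~C | D) & (~C | B) & (B | D) & (B | B)   — distribute | over &
⇔ (A | D) & (~C | D) & B   — simplify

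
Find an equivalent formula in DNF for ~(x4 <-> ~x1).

~(x4 <-> ~x1)
≡ ~((x4 -> ~x1) & (~x1 -> x4))   — eliminate <->
≡ ~((~x4 | ~x1) & (~x1 -> x4))   — eliminate ->
≡ ~((~x4 | ~x1) & (~~x1 | x4))   — eliminate ->
≡ ~(~x4 | ~x1) | ~(~~x1 | x4)   — De Morgan
≡ (~~x4 & ~~x1) | ~(~~x1 | x4)   — De Morgan
≡ (x4 & ~~x1) | ~(~~x1 | x4)   — double negation
≡ (x4 & x1) | ~(~~x1 | x4)   — double negation
≡ (x4 & x1) | (~~~x1 & ~x4)   — De Morgan
≡ (x4 & x1) | (~x1 & ~x4)   — double negation

(x4 & x1) | (~x1 & ~x4)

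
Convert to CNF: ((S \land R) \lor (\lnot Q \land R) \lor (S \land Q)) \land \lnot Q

(S \lor R) \land (R \lor Q) \land \lnot Q

((S \land R) \lor (\lnot Q \land R) \lor (S \land Q)) \land \lnot Q
= (S \lor \lnot Q \lor S) \land (S \lor \lnot Q \lor Q) \land (S \lor R \lor S) \land (S \lor R \lor Q) \land (R \lor \lnot Q \lor S) \land (R \lor \lnot Q \lor Q) \land (R \lor R \lor S) \land (R \lor R \lor Q) \land \lnot Q   [distribute \lor over \land]
= (S \lor R) \land (R \lor Q) \land \lnot Q   [simplify]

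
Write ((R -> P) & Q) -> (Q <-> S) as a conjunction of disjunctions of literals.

(R | ~Q | S) & (~P | ~Q | S)

((R -> P) & Q) -> (Q <-> S)
≡ ~((R -> P) & Q) | (Q <-> S)   [eliminate ->]
≡ ~((~R | P) & Q) | (Q <-> S)   [eliminate ->]
≡ ~((~R | P) & Q) | ((Q -> S) & (S -> Q))   [eliminate <->]
≡ ~((~R | P) & Q) | ((~Q | S) & (S -> Q))   [eliminate ->]
≡ ~((~R | P) & Q) | ((~Q | S) & (~S | Q))   [eliminate ->]
≡ ~(~R | P) | ~Q | ((~Q | S) & (~S | Q))   [De Morgan]
≡ (~~R & ~P) | ~Q | ((~Q | S) & (~S | Q))   [De Morgan]
≡ (R & ~P) | ~Q | ((~Q | S) & (~S | Q))   [double negation]
≡ (R | ~Q | ~Q | S) & (R | ~Q | ~S | Q) & (~P | ~Q | ~Q | S) & (~P | ~Q | ~S | Q)   [distribute | over &]
≡ (R | ~Q | S) & (~P | ~Q | S)   [simplify]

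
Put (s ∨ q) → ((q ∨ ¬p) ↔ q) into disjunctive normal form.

(¬s ∧ ¬q) ∨ (¬q ∧ p) ∨ q

(s ∨ q) → ((q ∨ ¬p) ↔ q)
≡ ¬(s ∨ q) ∨ ((q ∨ ¬p) ↔ q)   (eliminate →)
≡ ¬(s ∨ q) ∨ (((q ∨ ¬p) → q) ∧ (q → (q ∨ ¬p)))   (eliminate ↔)
≡ ¬(s ∨ q) ∨ ((¬(q ∨ ¬p) ∨ q) ∧ (q → (q ∨ ¬p)))   (eliminate →)
≡ ¬(s ∨ q) ∨ ((¬(q ∨ ¬p) ∨ q) ∧ (¬q ∨ q ∨ ¬p))   (eliminate →)
≡ (¬s ∧ ¬q) ∨ ((¬(q ∨ ¬p) ∨ q) ∧ (¬q ∨ q ∨ ¬p))   (De Morgan)
≡ (¬s ∧ ¬q) ∨ (((¬q ∧ ¬¬p) ∨ q) ∧ (¬q ∨ q ∨ ¬p))   (De Morgan)
≡ (¬s ∧ ¬q) ∨ (((¬q ∧ p) ∨ q) ∧ (¬q ∨ q ∨ ¬p))   (double negation)
≡ (¬s ∧ ¬q) ∨ (¬q ∧ p ∧ ¬q) ∨ (¬q ∧ p ∧ q) ∨ (¬q ∧ p ∧ ¬p) ∨ (q ∧ ¬q) ∨ (q ∧ q) ∨ (q ∧ ¬p)   (distribute ∧ over ∨)
≡ (¬s ∧ ¬q) ∨ (¬q ∧ p) ∨ q   (simplify)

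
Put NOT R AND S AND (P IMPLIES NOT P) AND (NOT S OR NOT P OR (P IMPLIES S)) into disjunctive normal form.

NOT R AND S AND (P IMPLIES NOT P) AND (NOT S OR NOT P OR (P IMPLIES S))
≡ NOT R AND S AND (NOT P OR NOT P) AND (NOT S OR NOT P OR (P IMPLIES S))   [eliminate IMPLIES]
≡ NOT R AND S AND (NOT P OR NOT P) AND (NOT S OR NOT P OR NOT P OR S)   [eliminate IMPLIES]
≡ (NOT R AND S AND NOT P AND NOT S) OR (NOT R AND S AND NOT P AND NOT P) OR (NOT R AND S AND NOT P AND NOT P) OR (NOT R AND S AND NOT P AND S) OR (NOT R AND S AND NOT P AND NOT S) OR (NOT R AND S AND NOT P AND NOT P) OR (NOT R AND S AND NOT P AND NOT P) OR (NOT R AND S AND NOT P AND S)   [distribute AND over OR]
≡ NOT R AND S AND NOT P   [simplify]

NOT R AND S AND NOT P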